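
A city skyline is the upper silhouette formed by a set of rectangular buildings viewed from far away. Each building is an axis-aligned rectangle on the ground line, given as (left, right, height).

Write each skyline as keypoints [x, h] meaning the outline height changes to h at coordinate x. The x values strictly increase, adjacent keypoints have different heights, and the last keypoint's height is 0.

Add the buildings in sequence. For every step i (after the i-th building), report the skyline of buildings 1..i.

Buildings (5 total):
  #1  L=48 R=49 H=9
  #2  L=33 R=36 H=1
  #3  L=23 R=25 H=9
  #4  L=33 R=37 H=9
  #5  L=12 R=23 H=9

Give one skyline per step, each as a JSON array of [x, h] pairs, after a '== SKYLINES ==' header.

== SKYLINES ==
[[48,9],[49,0]]
[[33,1],[36,0],[48,9],[49,0]]
[[23,9],[25,0],[33,1],[36,0],[48,9],[49,0]]
[[23,9],[25,0],[33,9],[37,0],[48,9],[49,0]]
[[12,9],[25,0],[33,9],[37,0],[48,9],[49,0]]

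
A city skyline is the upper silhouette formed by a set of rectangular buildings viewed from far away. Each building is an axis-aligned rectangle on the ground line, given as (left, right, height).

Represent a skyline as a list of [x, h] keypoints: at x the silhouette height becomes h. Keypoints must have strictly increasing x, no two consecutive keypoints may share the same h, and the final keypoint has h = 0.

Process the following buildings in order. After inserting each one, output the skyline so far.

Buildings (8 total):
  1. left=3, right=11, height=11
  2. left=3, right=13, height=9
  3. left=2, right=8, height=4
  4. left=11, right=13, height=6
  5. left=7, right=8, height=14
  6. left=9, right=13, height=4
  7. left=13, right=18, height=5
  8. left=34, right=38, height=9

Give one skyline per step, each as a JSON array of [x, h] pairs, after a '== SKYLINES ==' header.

== SKYLINES ==
[[3,11],[11,0]]
[[3,11],[11,9],[13,0]]
[[2,4],[3,11],[11,9],[13,0]]
[[2,4],[3,11],[11,9],[13,0]]
[[2,4],[3,11],[7,14],[8,11],[11,9],[13,0]]
[[2,4],[3,11],[7,14],[8,11],[11,9],[13,0]]
[[2,4],[3,11],[7,14],[8,11],[11,9],[13,5],[18,0]]
[[2,4],[3,11],[7,14],[8,11],[11,9],[13,5],[18,0],[34,9],[38,0]]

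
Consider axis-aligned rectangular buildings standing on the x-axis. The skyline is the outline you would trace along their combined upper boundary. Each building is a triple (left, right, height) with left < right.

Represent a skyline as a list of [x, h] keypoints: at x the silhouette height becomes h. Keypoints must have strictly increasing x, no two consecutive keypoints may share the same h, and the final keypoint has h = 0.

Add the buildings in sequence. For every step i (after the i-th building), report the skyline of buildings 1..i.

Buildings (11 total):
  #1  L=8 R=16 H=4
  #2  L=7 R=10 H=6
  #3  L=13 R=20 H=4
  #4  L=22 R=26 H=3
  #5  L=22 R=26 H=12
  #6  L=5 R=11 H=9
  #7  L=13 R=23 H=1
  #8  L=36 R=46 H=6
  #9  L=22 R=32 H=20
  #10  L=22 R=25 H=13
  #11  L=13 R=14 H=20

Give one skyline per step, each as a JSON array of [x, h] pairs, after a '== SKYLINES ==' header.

== SKYLINES ==
[[8,4],[16,0]]
[[7,6],[10,4],[16,0]]
[[7,6],[10,4],[20,0]]
[[7,6],[10,4],[20,0],[22,3],[26,0]]
[[7,6],[10,4],[20,0],[22,12],[26,0]]
[[5,9],[11,4],[20,0],[22,12],[26,0]]
[[5,9],[11,4],[20,1],[22,12],[26,0]]
[[5,9],[11,4],[20,1],[22,12],[26,0],[36,6],[46,0]]
[[5,9],[11,4],[20,1],[22,20],[32,0],[36,6],[46,0]]
[[5,9],[11,4],[20,1],[22,20],[32,0],[36,6],[46,0]]
[[5,9],[11,4],[13,20],[14,4],[20,1],[22,20],[32,0],[36,6],[46,0]]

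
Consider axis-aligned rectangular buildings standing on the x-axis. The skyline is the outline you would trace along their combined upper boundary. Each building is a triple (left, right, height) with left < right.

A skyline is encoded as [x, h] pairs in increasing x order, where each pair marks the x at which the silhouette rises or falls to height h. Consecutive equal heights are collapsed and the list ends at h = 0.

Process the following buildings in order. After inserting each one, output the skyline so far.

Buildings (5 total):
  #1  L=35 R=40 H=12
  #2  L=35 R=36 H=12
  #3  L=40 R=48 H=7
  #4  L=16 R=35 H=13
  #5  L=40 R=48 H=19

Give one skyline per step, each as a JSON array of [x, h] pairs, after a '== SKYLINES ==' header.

== SKYLINES ==
[[35,12],[40,0]]
[[35,12],[40,0]]
[[35,12],[40,7],[48,0]]
[[16,13],[35,12],[40,7],[48,0]]
[[16,13],[35,12],[40,19],[48,0]]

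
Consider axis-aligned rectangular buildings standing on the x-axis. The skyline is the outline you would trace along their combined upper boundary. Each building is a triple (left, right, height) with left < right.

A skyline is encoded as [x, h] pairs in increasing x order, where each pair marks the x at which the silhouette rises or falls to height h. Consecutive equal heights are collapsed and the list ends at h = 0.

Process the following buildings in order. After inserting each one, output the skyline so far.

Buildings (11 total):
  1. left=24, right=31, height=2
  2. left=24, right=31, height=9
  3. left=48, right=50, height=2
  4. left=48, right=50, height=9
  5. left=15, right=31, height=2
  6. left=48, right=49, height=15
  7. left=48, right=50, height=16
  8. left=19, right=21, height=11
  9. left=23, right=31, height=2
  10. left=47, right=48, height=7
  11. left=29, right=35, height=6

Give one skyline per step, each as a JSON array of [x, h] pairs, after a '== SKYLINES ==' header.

== SKYLINES ==
[[24,2],[31,0]]
[[24,9],[31,0]]
[[24,9],[31,0],[48,2],[50,0]]
[[24,9],[31,0],[48,9],[50,0]]
[[15,2],[24,9],[31,0],[48,9],[50,0]]
[[15,2],[24,9],[31,0],[48,15],[49,9],[50,0]]
[[15,2],[24,9],[31,0],[48,16],[50,0]]
[[15,2],[19,11],[21,2],[24,9],[31,0],[48,16],[50,0]]
[[15,2],[19,11],[21,2],[24,9],[31,0],[48,16],[50,0]]
[[15,2],[19,11],[21,2],[24,9],[31,0],[47,7],[48,16],[50,0]]
[[15,2],[19,11],[21,2],[24,9],[31,6],[35,0],[47,7],[48,16],[50,0]]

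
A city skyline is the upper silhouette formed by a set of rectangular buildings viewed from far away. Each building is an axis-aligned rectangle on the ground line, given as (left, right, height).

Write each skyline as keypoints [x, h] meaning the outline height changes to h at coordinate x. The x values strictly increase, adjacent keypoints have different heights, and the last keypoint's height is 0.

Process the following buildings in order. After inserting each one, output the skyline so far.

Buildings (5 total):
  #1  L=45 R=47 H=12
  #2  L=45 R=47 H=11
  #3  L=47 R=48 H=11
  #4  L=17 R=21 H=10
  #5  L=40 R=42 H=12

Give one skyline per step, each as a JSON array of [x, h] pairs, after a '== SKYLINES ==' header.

== SKYLINES ==
[[45,12],[47,0]]
[[45,12],[47,0]]
[[45,12],[47,11],[48,0]]
[[17,10],[21,0],[45,12],[47,11],[48,0]]
[[17,10],[21,0],[40,12],[42,0],[45,12],[47,11],[48,0]]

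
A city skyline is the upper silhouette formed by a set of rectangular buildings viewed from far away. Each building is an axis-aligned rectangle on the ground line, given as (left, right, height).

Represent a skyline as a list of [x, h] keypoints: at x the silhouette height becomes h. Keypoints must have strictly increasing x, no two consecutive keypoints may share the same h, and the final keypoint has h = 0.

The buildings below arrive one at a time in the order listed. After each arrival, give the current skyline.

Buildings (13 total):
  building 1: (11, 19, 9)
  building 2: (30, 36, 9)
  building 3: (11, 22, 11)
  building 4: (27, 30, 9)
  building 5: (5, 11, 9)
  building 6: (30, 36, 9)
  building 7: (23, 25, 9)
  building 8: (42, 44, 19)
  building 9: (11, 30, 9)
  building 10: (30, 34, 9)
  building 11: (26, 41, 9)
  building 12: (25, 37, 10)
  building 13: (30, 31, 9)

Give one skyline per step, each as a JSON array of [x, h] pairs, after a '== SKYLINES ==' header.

== SKYLINES ==
[[11,9],[19,0]]
[[11,9],[19,0],[30,9],[36,0]]
[[11,11],[22,0],[30,9],[36,0]]
[[11,11],[22,0],[27,9],[36,0]]
[[5,9],[11,11],[22,0],[27,9],[36,0]]
[[5,9],[11,11],[22,0],[27,9],[36,0]]
[[5,9],[11,11],[22,0],[23,9],[25,0],[27,9],[36,0]]
[[5,9],[11,11],[22,0],[23,9],[25,0],[27,9],[36,0],[42,19],[44,0]]
[[5,9],[11,11],[22,9],[36,0],[42,19],[44,0]]
[[5,9],[11,11],[22,9],[36,0],[42,19],[44,0]]
[[5,9],[11,11],[22,9],[41,0],[42,19],[44,0]]
[[5,9],[11,11],[22,9],[25,10],[37,9],[41,0],[42,19],[44,0]]
[[5,9],[11,11],[22,9],[25,10],[37,9],[41,0],[42,19],[44,0]]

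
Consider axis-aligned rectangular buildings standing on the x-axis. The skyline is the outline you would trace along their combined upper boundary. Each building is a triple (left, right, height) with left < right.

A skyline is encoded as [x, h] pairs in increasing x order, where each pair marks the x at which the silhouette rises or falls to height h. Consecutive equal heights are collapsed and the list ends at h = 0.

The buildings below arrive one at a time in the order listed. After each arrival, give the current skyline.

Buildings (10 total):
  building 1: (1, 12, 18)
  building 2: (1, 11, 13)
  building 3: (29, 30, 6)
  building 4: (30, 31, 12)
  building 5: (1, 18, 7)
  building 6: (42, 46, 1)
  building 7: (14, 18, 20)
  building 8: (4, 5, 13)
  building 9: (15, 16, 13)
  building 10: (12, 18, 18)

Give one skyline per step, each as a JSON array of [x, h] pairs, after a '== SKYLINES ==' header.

== SKYLINES ==
[[1,18],[12,0]]
[[1,18],[12,0]]
[[1,18],[12,0],[29,6],[30,0]]
[[1,18],[12,0],[29,6],[30,12],[31,0]]
[[1,18],[12,7],[18,0],[29,6],[30,12],[31,0]]
[[1,18],[12,7],[18,0],[29,6],[30,12],[31,0],[42,1],[46,0]]
[[1,18],[12,7],[14,20],[18,0],[29,6],[30,12],[31,0],[42,1],[46,0]]
[[1,18],[12,7],[14,20],[18,0],[29,6],[30,12],[31,0],[42,1],[46,0]]
[[1,18],[12,7],[14,20],[18,0],[29,6],[30,12],[31,0],[42,1],[46,0]]
[[1,18],[14,20],[18,0],[29,6],[30,12],[31,0],[42,1],[46,0]]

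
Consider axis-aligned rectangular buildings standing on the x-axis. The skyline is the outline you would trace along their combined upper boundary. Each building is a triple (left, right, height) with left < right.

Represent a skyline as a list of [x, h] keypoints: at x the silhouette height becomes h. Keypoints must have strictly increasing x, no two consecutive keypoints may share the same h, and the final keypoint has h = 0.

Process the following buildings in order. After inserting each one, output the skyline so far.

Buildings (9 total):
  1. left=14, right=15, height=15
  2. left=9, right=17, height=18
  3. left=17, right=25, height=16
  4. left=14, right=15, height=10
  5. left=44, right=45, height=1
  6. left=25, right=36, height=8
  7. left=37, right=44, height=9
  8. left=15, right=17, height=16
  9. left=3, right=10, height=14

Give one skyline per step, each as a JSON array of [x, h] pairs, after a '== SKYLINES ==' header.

== SKYLINES ==
[[14,15],[15,0]]
[[9,18],[17,0]]
[[9,18],[17,16],[25,0]]
[[9,18],[17,16],[25,0]]
[[9,18],[17,16],[25,0],[44,1],[45,0]]
[[9,18],[17,16],[25,8],[36,0],[44,1],[45,0]]
[[9,18],[17,16],[25,8],[36,0],[37,9],[44,1],[45,0]]
[[9,18],[17,16],[25,8],[36,0],[37,9],[44,1],[45,0]]
[[3,14],[9,18],[17,16],[25,8],[36,0],[37,9],[44,1],[45,0]]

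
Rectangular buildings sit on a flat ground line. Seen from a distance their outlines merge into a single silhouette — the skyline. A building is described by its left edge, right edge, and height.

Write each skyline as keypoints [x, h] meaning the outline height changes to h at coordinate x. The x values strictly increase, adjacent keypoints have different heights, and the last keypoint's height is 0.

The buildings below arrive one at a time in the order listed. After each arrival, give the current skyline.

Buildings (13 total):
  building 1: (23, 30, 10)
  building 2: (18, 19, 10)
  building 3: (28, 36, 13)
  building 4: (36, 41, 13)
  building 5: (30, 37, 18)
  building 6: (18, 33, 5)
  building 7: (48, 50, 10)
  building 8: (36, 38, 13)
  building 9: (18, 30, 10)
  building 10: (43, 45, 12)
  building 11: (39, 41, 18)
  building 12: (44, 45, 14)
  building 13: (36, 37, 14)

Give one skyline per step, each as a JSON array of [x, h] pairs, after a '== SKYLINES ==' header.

== SKYLINES ==
[[23,10],[30,0]]
[[18,10],[19,0],[23,10],[30,0]]
[[18,10],[19,0],[23,10],[28,13],[36,0]]
[[18,10],[19,0],[23,10],[28,13],[41,0]]
[[18,10],[19,0],[23,10],[28,13],[30,18],[37,13],[41,0]]
[[18,10],[19,5],[23,10],[28,13],[30,18],[37,13],[41,0]]
[[18,10],[19,5],[23,10],[28,13],[30,18],[37,13],[41,0],[48,10],[50,0]]
[[18,10],[19,5],[23,10],[28,13],[30,18],[37,13],[41,0],[48,10],[50,0]]
[[18,10],[28,13],[30,18],[37,13],[41,0],[48,10],[50,0]]
[[18,10],[28,13],[30,18],[37,13],[41,0],[43,12],[45,0],[48,10],[50,0]]
[[18,10],[28,13],[30,18],[37,13],[39,18],[41,0],[43,12],[45,0],[48,10],[50,0]]
[[18,10],[28,13],[30,18],[37,13],[39,18],[41,0],[43,12],[44,14],[45,0],[48,10],[50,0]]
[[18,10],[28,13],[30,18],[37,13],[39,18],[41,0],[43,12],[44,14],[45,0],[48,10],[50,0]]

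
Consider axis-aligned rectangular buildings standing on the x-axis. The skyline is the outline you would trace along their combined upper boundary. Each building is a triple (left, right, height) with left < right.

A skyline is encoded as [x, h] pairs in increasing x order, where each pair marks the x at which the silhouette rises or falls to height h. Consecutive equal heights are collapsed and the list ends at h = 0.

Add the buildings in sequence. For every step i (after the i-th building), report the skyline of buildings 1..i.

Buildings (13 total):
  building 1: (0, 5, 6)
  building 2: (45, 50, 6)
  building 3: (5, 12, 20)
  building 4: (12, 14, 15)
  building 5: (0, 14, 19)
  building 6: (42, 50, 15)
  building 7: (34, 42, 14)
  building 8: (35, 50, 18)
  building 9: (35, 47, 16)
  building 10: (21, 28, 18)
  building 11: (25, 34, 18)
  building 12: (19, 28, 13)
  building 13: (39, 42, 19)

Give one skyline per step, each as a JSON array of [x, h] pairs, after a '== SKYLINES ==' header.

== SKYLINES ==
[[0,6],[5,0]]
[[0,6],[5,0],[45,6],[50,0]]
[[0,6],[5,20],[12,0],[45,6],[50,0]]
[[0,6],[5,20],[12,15],[14,0],[45,6],[50,0]]
[[0,19],[5,20],[12,19],[14,0],[45,6],[50,0]]
[[0,19],[5,20],[12,19],[14,0],[42,15],[50,0]]
[[0,19],[5,20],[12,19],[14,0],[34,14],[42,15],[50,0]]
[[0,19],[5,20],[12,19],[14,0],[34,14],[35,18],[50,0]]
[[0,19],[5,20],[12,19],[14,0],[34,14],[35,18],[50,0]]
[[0,19],[5,20],[12,19],[14,0],[21,18],[28,0],[34,14],[35,18],[50,0]]
[[0,19],[5,20],[12,19],[14,0],[21,18],[34,14],[35,18],[50,0]]
[[0,19],[5,20],[12,19],[14,0],[19,13],[21,18],[34,14],[35,18],[50,0]]
[[0,19],[5,20],[12,19],[14,0],[19,13],[21,18],[34,14],[35,18],[39,19],[42,18],[50,0]]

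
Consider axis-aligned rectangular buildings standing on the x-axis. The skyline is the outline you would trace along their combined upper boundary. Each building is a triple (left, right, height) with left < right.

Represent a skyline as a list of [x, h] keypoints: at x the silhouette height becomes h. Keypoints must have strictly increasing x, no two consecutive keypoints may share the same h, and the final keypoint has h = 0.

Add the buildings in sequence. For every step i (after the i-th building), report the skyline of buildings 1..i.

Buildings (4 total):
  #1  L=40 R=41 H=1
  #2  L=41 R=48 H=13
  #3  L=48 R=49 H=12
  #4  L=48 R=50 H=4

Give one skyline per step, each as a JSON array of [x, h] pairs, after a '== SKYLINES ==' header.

== SKYLINES ==
[[40,1],[41,0]]
[[40,1],[41,13],[48,0]]
[[40,1],[41,13],[48,12],[49,0]]
[[40,1],[41,13],[48,12],[49,4],[50,0]]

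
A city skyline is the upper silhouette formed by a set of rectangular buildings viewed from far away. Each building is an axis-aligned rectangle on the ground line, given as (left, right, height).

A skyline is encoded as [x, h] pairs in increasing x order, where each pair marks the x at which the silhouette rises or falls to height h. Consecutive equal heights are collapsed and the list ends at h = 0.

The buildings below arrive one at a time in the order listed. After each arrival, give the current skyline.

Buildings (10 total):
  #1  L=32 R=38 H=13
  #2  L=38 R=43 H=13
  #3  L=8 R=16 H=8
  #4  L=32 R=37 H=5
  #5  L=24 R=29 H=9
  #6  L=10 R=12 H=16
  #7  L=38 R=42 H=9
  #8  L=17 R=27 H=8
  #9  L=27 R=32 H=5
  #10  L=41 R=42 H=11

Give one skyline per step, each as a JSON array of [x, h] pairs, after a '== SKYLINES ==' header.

== SKYLINES ==
[[32,13],[38,0]]
[[32,13],[43,0]]
[[8,8],[16,0],[32,13],[43,0]]
[[8,8],[16,0],[32,13],[43,0]]
[[8,8],[16,0],[24,9],[29,0],[32,13],[43,0]]
[[8,8],[10,16],[12,8],[16,0],[24,9],[29,0],[32,13],[43,0]]
[[8,8],[10,16],[12,8],[16,0],[24,9],[29,0],[32,13],[43,0]]
[[8,8],[10,16],[12,8],[16,0],[17,8],[24,9],[29,0],[32,13],[43,0]]
[[8,8],[10,16],[12,8],[16,0],[17,8],[24,9],[29,5],[32,13],[43,0]]
[[8,8],[10,16],[12,8],[16,0],[17,8],[24,9],[29,5],[32,13],[43,0]]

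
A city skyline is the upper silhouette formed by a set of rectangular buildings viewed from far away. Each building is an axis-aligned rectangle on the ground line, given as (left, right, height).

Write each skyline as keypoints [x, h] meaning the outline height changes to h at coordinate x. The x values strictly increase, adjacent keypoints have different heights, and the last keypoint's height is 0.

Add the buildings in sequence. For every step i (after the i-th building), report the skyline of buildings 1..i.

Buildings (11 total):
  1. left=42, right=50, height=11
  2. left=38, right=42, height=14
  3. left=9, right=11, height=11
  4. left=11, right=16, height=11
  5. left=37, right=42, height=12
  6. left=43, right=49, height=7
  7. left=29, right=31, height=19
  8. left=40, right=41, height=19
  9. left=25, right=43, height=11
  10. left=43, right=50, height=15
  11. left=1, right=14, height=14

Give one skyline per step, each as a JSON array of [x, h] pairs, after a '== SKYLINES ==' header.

== SKYLINES ==
[[42,11],[50,0]]
[[38,14],[42,11],[50,0]]
[[9,11],[11,0],[38,14],[42,11],[50,0]]
[[9,11],[16,0],[38,14],[42,11],[50,0]]
[[9,11],[16,0],[37,12],[38,14],[42,11],[50,0]]
[[9,11],[16,0],[37,12],[38,14],[42,11],[50,0]]
[[9,11],[16,0],[29,19],[31,0],[37,12],[38,14],[42,11],[50,0]]
[[9,11],[16,0],[29,19],[31,0],[37,12],[38,14],[40,19],[41,14],[42,11],[50,0]]
[[9,11],[16,0],[25,11],[29,19],[31,11],[37,12],[38,14],[40,19],[41,14],[42,11],[50,0]]
[[9,11],[16,0],[25,11],[29,19],[31,11],[37,12],[38,14],[40,19],[41,14],[42,11],[43,15],[50,0]]
[[1,14],[14,11],[16,0],[25,11],[29,19],[31,11],[37,12],[38,14],[40,19],[41,14],[42,11],[43,15],[50,0]]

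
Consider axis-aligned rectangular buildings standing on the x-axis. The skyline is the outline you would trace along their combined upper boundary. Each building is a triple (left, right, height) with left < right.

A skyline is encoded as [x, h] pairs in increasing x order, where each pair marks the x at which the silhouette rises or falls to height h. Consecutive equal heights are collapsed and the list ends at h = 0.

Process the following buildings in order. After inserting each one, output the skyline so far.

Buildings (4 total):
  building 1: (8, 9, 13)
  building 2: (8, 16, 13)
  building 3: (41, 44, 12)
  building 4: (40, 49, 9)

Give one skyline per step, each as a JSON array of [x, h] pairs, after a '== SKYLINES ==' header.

== SKYLINES ==
[[8,13],[9,0]]
[[8,13],[16,0]]
[[8,13],[16,0],[41,12],[44,0]]
[[8,13],[16,0],[40,9],[41,12],[44,9],[49,0]]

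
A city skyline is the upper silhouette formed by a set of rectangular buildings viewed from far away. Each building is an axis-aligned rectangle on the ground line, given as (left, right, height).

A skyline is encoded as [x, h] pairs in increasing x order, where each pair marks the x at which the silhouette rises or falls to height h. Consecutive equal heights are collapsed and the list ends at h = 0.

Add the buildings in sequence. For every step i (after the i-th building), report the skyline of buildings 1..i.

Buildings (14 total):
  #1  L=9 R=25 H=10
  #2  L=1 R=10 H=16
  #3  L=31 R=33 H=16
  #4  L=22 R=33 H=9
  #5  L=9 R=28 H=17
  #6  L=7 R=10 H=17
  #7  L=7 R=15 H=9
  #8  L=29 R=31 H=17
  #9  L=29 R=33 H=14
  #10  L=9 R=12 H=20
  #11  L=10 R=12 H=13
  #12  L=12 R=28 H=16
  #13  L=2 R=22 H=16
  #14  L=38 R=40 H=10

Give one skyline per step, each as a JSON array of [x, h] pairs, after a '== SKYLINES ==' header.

== SKYLINES ==
[[9,10],[25,0]]
[[1,16],[10,10],[25,0]]
[[1,16],[10,10],[25,0],[31,16],[33,0]]
[[1,16],[10,10],[25,9],[31,16],[33,0]]
[[1,16],[9,17],[28,9],[31,16],[33,0]]
[[1,16],[7,17],[28,9],[31,16],[33,0]]
[[1,16],[7,17],[28,9],[31,16],[33,0]]
[[1,16],[7,17],[28,9],[29,17],[31,16],[33,0]]
[[1,16],[7,17],[28,9],[29,17],[31,16],[33,0]]
[[1,16],[7,17],[9,20],[12,17],[28,9],[29,17],[31,16],[33,0]]
[[1,16],[7,17],[9,20],[12,17],[28,9],[29,17],[31,16],[33,0]]
[[1,16],[7,17],[9,20],[12,17],[28,9],[29,17],[31,16],[33,0]]
[[1,16],[7,17],[9,20],[12,17],[28,9],[29,17],[31,16],[33,0]]
[[1,16],[7,17],[9,20],[12,17],[28,9],[29,17],[31,16],[33,0],[38,10],[40,0]]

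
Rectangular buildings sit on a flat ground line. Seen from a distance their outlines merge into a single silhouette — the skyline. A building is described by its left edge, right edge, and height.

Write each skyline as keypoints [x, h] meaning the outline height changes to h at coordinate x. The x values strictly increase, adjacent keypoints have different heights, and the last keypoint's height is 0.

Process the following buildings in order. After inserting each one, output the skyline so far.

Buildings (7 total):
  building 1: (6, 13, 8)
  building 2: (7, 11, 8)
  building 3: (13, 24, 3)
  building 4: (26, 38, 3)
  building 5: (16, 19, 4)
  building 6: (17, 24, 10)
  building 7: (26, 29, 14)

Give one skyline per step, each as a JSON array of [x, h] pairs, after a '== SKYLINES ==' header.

== SKYLINES ==
[[6,8],[13,0]]
[[6,8],[13,0]]
[[6,8],[13,3],[24,0]]
[[6,8],[13,3],[24,0],[26,3],[38,0]]
[[6,8],[13,3],[16,4],[19,3],[24,0],[26,3],[38,0]]
[[6,8],[13,3],[16,4],[17,10],[24,0],[26,3],[38,0]]
[[6,8],[13,3],[16,4],[17,10],[24,0],[26,14],[29,3],[38,0]]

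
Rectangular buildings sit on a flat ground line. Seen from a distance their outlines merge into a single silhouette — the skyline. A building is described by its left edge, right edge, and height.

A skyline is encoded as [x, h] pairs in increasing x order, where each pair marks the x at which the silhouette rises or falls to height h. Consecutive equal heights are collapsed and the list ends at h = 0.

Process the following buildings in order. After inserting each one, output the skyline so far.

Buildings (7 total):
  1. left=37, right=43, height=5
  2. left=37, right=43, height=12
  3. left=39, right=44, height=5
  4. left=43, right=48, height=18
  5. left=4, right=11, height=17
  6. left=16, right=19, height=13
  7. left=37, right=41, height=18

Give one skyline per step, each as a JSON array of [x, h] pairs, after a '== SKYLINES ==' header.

== SKYLINES ==
[[37,5],[43,0]]
[[37,12],[43,0]]
[[37,12],[43,5],[44,0]]
[[37,12],[43,18],[48,0]]
[[4,17],[11,0],[37,12],[43,18],[48,0]]
[[4,17],[11,0],[16,13],[19,0],[37,12],[43,18],[48,0]]
[[4,17],[11,0],[16,13],[19,0],[37,18],[41,12],[43,18],[48,0]]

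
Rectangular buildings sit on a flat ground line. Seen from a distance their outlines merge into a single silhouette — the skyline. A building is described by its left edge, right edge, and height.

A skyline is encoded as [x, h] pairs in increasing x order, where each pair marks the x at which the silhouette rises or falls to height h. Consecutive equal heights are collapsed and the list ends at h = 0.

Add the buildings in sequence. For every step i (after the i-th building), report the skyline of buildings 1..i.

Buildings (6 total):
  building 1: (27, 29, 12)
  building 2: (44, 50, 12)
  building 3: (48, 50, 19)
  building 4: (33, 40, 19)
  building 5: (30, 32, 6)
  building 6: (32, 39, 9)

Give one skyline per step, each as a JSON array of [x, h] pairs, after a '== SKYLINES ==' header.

== SKYLINES ==
[[27,12],[29,0]]
[[27,12],[29,0],[44,12],[50,0]]
[[27,12],[29,0],[44,12],[48,19],[50,0]]
[[27,12],[29,0],[33,19],[40,0],[44,12],[48,19],[50,0]]
[[27,12],[29,0],[30,6],[32,0],[33,19],[40,0],[44,12],[48,19],[50,0]]
[[27,12],[29,0],[30,6],[32,9],[33,19],[40,0],[44,12],[48,19],[50,0]]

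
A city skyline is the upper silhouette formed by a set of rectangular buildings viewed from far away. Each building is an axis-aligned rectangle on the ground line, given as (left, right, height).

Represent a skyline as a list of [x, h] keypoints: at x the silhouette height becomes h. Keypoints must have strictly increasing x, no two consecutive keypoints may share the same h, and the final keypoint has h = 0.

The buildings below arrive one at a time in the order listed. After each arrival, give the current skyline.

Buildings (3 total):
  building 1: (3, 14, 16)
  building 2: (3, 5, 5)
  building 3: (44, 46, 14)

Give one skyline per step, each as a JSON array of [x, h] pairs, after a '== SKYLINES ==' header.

== SKYLINES ==
[[3,16],[14,0]]
[[3,16],[14,0]]
[[3,16],[14,0],[44,14],[46,0]]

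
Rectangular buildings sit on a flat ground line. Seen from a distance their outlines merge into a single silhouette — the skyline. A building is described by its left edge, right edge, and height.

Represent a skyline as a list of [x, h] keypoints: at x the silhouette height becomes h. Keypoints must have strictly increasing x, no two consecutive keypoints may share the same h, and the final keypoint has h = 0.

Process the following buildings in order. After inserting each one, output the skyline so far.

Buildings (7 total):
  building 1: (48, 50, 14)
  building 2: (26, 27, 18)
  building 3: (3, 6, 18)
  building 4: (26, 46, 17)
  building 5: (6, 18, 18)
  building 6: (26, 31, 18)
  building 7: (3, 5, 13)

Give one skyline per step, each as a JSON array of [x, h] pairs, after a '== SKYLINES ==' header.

== SKYLINES ==
[[48,14],[50,0]]
[[26,18],[27,0],[48,14],[50,0]]
[[3,18],[6,0],[26,18],[27,0],[48,14],[50,0]]
[[3,18],[6,0],[26,18],[27,17],[46,0],[48,14],[50,0]]
[[3,18],[18,0],[26,18],[27,17],[46,0],[48,14],[50,0]]
[[3,18],[18,0],[26,18],[31,17],[46,0],[48,14],[50,0]]
[[3,18],[18,0],[26,18],[31,17],[46,0],[48,14],[50,0]]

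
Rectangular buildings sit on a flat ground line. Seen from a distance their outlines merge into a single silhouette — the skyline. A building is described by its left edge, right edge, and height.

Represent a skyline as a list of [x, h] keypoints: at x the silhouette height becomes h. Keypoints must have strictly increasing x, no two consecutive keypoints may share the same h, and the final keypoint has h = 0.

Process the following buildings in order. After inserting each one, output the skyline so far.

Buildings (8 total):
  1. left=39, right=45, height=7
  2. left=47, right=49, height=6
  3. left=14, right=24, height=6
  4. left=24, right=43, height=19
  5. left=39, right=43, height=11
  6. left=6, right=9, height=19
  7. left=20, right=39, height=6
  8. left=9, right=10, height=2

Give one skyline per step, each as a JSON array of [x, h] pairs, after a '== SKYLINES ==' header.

== SKYLINES ==
[[39,7],[45,0]]
[[39,7],[45,0],[47,6],[49,0]]
[[14,6],[24,0],[39,7],[45,0],[47,6],[49,0]]
[[14,6],[24,19],[43,7],[45,0],[47,6],[49,0]]
[[14,6],[24,19],[43,7],[45,0],[47,6],[49,0]]
[[6,19],[9,0],[14,6],[24,19],[43,7],[45,0],[47,6],[49,0]]
[[6,19],[9,0],[14,6],[24,19],[43,7],[45,0],[47,6],[49,0]]
[[6,19],[9,2],[10,0],[14,6],[24,19],[43,7],[45,0],[47,6],[49,0]]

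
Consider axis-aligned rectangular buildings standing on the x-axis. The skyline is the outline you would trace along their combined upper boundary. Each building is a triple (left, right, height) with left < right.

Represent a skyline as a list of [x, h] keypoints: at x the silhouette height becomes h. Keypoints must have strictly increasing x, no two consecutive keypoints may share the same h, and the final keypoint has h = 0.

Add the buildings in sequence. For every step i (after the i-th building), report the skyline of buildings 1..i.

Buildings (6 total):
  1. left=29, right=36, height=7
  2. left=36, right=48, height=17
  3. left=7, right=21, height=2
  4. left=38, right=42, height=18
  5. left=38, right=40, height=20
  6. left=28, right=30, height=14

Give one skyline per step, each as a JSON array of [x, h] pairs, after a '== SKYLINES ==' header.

== SKYLINES ==
[[29,7],[36,0]]
[[29,7],[36,17],[48,0]]
[[7,2],[21,0],[29,7],[36,17],[48,0]]
[[7,2],[21,0],[29,7],[36,17],[38,18],[42,17],[48,0]]
[[7,2],[21,0],[29,7],[36,17],[38,20],[40,18],[42,17],[48,0]]
[[7,2],[21,0],[28,14],[30,7],[36,17],[38,20],[40,18],[42,17],[48,0]]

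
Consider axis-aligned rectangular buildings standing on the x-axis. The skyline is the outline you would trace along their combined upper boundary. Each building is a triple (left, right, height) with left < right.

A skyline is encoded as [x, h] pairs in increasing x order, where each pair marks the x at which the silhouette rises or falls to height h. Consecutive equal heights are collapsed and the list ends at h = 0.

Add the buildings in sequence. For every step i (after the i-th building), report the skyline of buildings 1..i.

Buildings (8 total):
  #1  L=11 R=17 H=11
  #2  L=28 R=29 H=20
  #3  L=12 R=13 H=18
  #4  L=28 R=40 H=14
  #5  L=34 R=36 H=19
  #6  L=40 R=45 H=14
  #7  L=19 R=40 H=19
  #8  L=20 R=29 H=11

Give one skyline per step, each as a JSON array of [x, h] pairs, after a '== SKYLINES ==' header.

== SKYLINES ==
[[11,11],[17,0]]
[[11,11],[17,0],[28,20],[29,0]]
[[11,11],[12,18],[13,11],[17,0],[28,20],[29,0]]
[[11,11],[12,18],[13,11],[17,0],[28,20],[29,14],[40,0]]
[[11,11],[12,18],[13,11],[17,0],[28,20],[29,14],[34,19],[36,14],[40,0]]
[[11,11],[12,18],[13,11],[17,0],[28,20],[29,14],[34,19],[36,14],[45,0]]
[[11,11],[12,18],[13,11],[17,0],[19,19],[28,20],[29,19],[40,14],[45,0]]
[[11,11],[12,18],[13,11],[17,0],[19,19],[28,20],[29,19],[40,14],[45,0]]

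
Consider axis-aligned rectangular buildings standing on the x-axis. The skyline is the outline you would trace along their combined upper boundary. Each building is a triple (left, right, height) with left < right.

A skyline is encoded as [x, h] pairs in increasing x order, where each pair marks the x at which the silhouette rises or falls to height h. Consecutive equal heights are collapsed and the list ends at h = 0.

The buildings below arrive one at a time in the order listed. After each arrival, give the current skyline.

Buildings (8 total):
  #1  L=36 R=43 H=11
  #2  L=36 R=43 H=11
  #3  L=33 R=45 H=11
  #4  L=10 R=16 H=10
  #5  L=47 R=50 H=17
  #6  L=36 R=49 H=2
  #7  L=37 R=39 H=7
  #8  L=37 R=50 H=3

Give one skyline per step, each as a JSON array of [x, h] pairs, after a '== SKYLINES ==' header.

== SKYLINES ==
[[36,11],[43,0]]
[[36,11],[43,0]]
[[33,11],[45,0]]
[[10,10],[16,0],[33,11],[45,0]]
[[10,10],[16,0],[33,11],[45,0],[47,17],[50,0]]
[[10,10],[16,0],[33,11],[45,2],[47,17],[50,0]]
[[10,10],[16,0],[33,11],[45,2],[47,17],[50,0]]
[[10,10],[16,0],[33,11],[45,3],[47,17],[50,0]]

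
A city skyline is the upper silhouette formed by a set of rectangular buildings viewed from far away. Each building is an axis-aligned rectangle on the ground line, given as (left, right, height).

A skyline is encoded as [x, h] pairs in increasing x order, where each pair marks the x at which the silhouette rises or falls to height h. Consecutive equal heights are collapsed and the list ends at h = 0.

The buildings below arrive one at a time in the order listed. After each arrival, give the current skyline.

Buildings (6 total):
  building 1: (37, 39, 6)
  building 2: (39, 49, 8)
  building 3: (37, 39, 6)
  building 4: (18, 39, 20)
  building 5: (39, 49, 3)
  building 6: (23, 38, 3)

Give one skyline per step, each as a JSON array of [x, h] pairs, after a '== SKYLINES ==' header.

== SKYLINES ==
[[37,6],[39,0]]
[[37,6],[39,8],[49,0]]
[[37,6],[39,8],[49,0]]
[[18,20],[39,8],[49,0]]
[[18,20],[39,8],[49,0]]
[[18,20],[39,8],[49,0]]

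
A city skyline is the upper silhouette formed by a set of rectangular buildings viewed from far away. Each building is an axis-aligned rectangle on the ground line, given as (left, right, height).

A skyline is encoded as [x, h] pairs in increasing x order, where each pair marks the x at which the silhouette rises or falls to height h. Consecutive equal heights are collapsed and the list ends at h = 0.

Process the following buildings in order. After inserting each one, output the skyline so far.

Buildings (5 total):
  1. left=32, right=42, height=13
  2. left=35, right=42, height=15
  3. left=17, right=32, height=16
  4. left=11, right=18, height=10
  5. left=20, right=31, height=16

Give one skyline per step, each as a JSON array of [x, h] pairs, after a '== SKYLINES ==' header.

== SKYLINES ==
[[32,13],[42,0]]
[[32,13],[35,15],[42,0]]
[[17,16],[32,13],[35,15],[42,0]]
[[11,10],[17,16],[32,13],[35,15],[42,0]]
[[11,10],[17,16],[32,13],[35,15],[42,0]]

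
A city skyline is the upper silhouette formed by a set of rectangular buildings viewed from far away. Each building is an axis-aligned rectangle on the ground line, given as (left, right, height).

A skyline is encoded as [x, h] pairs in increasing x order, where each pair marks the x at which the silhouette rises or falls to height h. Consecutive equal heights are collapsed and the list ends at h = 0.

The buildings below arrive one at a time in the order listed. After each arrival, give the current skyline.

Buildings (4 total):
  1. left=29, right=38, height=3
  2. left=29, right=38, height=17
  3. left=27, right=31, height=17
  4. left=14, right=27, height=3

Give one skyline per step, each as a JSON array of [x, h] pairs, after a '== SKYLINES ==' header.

== SKYLINES ==
[[29,3],[38,0]]
[[29,17],[38,0]]
[[27,17],[38,0]]
[[14,3],[27,17],[38,0]]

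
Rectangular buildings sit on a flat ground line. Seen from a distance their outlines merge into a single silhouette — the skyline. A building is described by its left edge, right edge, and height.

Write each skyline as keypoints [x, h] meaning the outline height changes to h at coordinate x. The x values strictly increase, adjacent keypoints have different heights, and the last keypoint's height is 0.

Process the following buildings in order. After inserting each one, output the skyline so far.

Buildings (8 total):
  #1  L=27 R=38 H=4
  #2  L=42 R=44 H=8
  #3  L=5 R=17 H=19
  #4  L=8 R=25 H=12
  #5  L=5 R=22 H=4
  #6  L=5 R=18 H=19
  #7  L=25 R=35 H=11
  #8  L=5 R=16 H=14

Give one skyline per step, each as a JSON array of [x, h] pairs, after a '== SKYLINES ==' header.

== SKYLINES ==
[[27,4],[38,0]]
[[27,4],[38,0],[42,8],[44,0]]
[[5,19],[17,0],[27,4],[38,0],[42,8],[44,0]]
[[5,19],[17,12],[25,0],[27,4],[38,0],[42,8],[44,0]]
[[5,19],[17,12],[25,0],[27,4],[38,0],[42,8],[44,0]]
[[5,19],[18,12],[25,0],[27,4],[38,0],[42,8],[44,0]]
[[5,19],[18,12],[25,11],[35,4],[38,0],[42,8],[44,0]]
[[5,19],[18,12],[25,11],[35,4],[38,0],[42,8],[44,0]]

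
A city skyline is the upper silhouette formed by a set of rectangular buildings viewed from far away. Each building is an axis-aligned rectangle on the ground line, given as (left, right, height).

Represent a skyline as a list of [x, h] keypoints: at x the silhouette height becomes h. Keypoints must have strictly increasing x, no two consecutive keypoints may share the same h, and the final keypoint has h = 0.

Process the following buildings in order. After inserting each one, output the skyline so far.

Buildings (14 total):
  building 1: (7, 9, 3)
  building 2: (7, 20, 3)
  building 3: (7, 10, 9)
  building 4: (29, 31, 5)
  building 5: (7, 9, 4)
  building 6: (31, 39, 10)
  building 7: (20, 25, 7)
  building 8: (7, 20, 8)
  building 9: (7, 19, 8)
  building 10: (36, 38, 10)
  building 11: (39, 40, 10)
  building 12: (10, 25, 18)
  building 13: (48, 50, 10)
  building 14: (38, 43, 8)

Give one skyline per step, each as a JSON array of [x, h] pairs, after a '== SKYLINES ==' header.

== SKYLINES ==
[[7,3],[9,0]]
[[7,3],[20,0]]
[[7,9],[10,3],[20,0]]
[[7,9],[10,3],[20,0],[29,5],[31,0]]
[[7,9],[10,3],[20,0],[29,5],[31,0]]
[[7,9],[10,3],[20,0],[29,5],[31,10],[39,0]]
[[7,9],[10,3],[20,7],[25,0],[29,5],[31,10],[39,0]]
[[7,9],[10,8],[20,7],[25,0],[29,5],[31,10],[39,0]]
[[7,9],[10,8],[20,7],[25,0],[29,5],[31,10],[39,0]]
[[7,9],[10,8],[20,7],[25,0],[29,5],[31,10],[39,0]]
[[7,9],[10,8],[20,7],[25,0],[29,5],[31,10],[40,0]]
[[7,9],[10,18],[25,0],[29,5],[31,10],[40,0]]
[[7,9],[10,18],[25,0],[29,5],[31,10],[40,0],[48,10],[50,0]]
[[7,9],[10,18],[25,0],[29,5],[31,10],[40,8],[43,0],[48,10],[50,0]]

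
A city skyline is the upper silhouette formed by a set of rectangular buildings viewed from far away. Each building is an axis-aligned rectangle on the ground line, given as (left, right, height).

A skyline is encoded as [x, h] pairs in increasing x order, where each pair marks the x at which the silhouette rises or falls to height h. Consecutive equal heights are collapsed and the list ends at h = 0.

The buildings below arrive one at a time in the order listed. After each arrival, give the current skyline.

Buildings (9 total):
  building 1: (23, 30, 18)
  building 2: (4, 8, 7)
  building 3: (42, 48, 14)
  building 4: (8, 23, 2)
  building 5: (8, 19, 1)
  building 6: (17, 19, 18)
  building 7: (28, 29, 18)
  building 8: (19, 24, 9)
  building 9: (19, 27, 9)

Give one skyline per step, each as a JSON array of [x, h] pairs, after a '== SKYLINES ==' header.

== SKYLINES ==
[[23,18],[30,0]]
[[4,7],[8,0],[23,18],[30,0]]
[[4,7],[8,0],[23,18],[30,0],[42,14],[48,0]]
[[4,7],[8,2],[23,18],[30,0],[42,14],[48,0]]
[[4,7],[8,2],[23,18],[30,0],[42,14],[48,0]]
[[4,7],[8,2],[17,18],[19,2],[23,18],[30,0],[42,14],[48,0]]
[[4,7],[8,2],[17,18],[19,2],[23,18],[30,0],[42,14],[48,0]]
[[4,7],[8,2],[17,18],[19,9],[23,18],[30,0],[42,14],[48,0]]
[[4,7],[8,2],[17,18],[19,9],[23,18],[30,0],[42,14],[48,0]]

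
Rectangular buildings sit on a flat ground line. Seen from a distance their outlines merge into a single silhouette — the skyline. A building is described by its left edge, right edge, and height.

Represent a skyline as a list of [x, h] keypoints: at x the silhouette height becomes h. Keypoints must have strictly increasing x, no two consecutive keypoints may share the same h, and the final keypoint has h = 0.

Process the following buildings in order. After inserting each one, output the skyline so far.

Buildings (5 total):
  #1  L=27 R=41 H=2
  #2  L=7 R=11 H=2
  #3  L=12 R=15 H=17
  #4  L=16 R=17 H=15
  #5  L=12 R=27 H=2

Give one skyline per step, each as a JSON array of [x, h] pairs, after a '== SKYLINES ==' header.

== SKYLINES ==
[[27,2],[41,0]]
[[7,2],[11,0],[27,2],[41,0]]
[[7,2],[11,0],[12,17],[15,0],[27,2],[41,0]]
[[7,2],[11,0],[12,17],[15,0],[16,15],[17,0],[27,2],[41,0]]
[[7,2],[11,0],[12,17],[15,2],[16,15],[17,2],[41,0]]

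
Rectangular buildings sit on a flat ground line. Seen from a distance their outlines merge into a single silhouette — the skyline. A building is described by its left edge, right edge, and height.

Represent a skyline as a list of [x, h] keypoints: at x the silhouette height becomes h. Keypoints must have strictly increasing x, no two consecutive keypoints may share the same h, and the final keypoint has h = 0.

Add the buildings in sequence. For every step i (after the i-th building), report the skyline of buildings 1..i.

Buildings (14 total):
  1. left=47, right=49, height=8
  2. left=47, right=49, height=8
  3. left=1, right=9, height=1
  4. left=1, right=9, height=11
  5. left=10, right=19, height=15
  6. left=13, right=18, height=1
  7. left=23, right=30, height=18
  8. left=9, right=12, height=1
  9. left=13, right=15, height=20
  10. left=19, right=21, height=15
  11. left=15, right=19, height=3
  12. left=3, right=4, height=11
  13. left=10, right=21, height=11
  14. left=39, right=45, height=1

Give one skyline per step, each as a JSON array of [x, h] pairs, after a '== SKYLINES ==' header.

== SKYLINES ==
[[47,8],[49,0]]
[[47,8],[49,0]]
[[1,1],[9,0],[47,8],[49,0]]
[[1,11],[9,0],[47,8],[49,0]]
[[1,11],[9,0],[10,15],[19,0],[47,8],[49,0]]
[[1,11],[9,0],[10,15],[19,0],[47,8],[49,0]]
[[1,11],[9,0],[10,15],[19,0],[23,18],[30,0],[47,8],[49,0]]
[[1,11],[9,1],[10,15],[19,0],[23,18],[30,0],[47,8],[49,0]]
[[1,11],[9,1],[10,15],[13,20],[15,15],[19,0],[23,18],[30,0],[47,8],[49,0]]
[[1,11],[9,1],[10,15],[13,20],[15,15],[21,0],[23,18],[30,0],[47,8],[49,0]]
[[1,11],[9,1],[10,15],[13,20],[15,15],[21,0],[23,18],[30,0],[47,8],[49,0]]
[[1,11],[9,1],[10,15],[13,20],[15,15],[21,0],[23,18],[30,0],[47,8],[49,0]]
[[1,11],[9,1],[10,15],[13,20],[15,15],[21,0],[23,18],[30,0],[47,8],[49,0]]
[[1,11],[9,1],[10,15],[13,20],[15,15],[21,0],[23,18],[30,0],[39,1],[45,0],[47,8],[49,0]]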